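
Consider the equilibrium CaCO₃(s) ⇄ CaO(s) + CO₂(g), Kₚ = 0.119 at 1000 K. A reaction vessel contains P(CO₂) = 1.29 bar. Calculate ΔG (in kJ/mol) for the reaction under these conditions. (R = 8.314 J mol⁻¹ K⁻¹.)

ΔG = 19.8 kJ/mol

(CaCO₃, CaO are pure solids — omitted from Qₚ.)
Qₚ = P(CO₂) = 1.29
ΔG = RT ln(Qₚ/Kₚ) = (8.314 J mol⁻¹ K⁻¹)(1000 K) × ln(1.29/0.119)
   = (8.314 kJ/mol)(2.383) = 19.8 kJ/mol
ΔG > 0, so the forward reaction is non-spontaneous (proceeds in reverse).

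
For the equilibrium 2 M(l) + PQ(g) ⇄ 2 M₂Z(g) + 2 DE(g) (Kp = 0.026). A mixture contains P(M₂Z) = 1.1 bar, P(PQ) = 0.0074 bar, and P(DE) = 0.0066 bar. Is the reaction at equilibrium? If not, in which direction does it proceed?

(M is a pure liquid — omitted from Qp.)
Qp = P(M₂Z)²·P(DE)² / P(PQ) = (1.1)²·(0.0066)² / (0.0074) = 0.0071
Qp = 0.0071 < Kp = 0.026, so the forward reaction proceeds.

forward (toward products)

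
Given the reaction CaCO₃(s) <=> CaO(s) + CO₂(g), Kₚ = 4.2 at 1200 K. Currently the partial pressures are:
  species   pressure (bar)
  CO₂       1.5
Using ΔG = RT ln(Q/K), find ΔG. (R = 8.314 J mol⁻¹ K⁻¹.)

ΔG = -10.3 kJ/mol

(CaCO₃, CaO are pure solids — omitted from Qₚ.)
Qₚ = P(CO₂) = 1.50
ΔG = RT ln(Qₚ/Kₚ) = (8.314 J mol⁻¹ K⁻¹)(1200 K) × ln(1.50/4.2)
   = (9.977 kJ/mol)(-1.030) = -10.3 kJ/mol
ΔG < 0, so the forward reaction is spontaneous (proceeds forward).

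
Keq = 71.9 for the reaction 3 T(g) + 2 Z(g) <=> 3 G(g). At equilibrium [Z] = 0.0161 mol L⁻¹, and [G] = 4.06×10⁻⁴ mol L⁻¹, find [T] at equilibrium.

[T] = 0.00153 mol L⁻¹

At equilibrium, Keq = [G]³ / ([T]³·[Z]²) = 71.9.
(4.06×10⁻⁴)³ / (([T])³·(0.0161)²) = 71.9
[T]³ = 3.59×10⁻⁹ ⇒ [T] = 0.00153 mol L⁻¹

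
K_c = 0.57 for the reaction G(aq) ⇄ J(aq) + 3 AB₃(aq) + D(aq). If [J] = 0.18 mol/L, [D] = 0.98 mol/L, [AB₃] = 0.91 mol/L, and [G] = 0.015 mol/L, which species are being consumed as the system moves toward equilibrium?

Q_c = [J]·[AB₃]³·[D] / [G] = (0.18)·(0.91)³·(0.98) / (0.015) = 8.9
Q_c = 8.9 > K_c = 0.57: net reverse reaction.

J, AB₃, D (products)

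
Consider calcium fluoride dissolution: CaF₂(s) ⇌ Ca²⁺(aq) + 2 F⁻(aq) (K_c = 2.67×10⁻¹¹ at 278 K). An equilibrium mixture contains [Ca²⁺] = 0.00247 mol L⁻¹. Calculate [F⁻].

[F⁻] = 1.04×10⁻⁴ mol L⁻¹

(CaF₂ is a pure solid — omitted from K_c.)
At equilibrium, K_c = [Ca²⁺]·[F⁻]² = 2.67×10⁻¹¹.
(0.00247)·([F⁻])² = 2.67×10⁻¹¹
[F⁻]² = 1.08×10⁻⁸ ⇒ [F⁻] = 1.04×10⁻⁴ mol L⁻¹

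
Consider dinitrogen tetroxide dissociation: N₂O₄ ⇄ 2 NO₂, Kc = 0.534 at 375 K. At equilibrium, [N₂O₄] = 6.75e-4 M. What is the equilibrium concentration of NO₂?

[NO₂] = 0.0190 M

At equilibrium, Kc = [NO₂]² / [N₂O₄] = 0.534.
([NO₂])² / (6.75e-4) = 0.534
[NO₂]² = 3.60e-4 ⇒ [NO₂] = 0.0190 M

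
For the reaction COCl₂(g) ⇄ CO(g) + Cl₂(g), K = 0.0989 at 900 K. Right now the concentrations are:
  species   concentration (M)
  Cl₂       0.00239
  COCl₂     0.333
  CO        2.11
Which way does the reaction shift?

in the forward direction

Q = [CO]·[Cl₂] / [COCl₂] = (2.11)·(0.00239) / (0.333) = 0.0151
Q = 0.0151 < K = 0.0989, so the forward reaction proceeds.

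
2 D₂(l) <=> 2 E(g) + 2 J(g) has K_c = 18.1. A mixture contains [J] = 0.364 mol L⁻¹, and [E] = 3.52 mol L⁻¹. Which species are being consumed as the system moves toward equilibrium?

(D₂ is a pure liquid — omitted from Q_c.)
Q_c = [E]²·[J]² = (3.52)²·(0.364)² = 1.64
Q_c = 1.64 < K_c = 18.1: net forward reaction.

D₂ (reactants)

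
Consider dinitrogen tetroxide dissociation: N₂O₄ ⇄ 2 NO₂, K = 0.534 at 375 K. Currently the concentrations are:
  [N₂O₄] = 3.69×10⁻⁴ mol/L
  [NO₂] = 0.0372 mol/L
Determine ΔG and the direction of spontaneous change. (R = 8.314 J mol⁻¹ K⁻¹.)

Q = [NO₂]² / [N₂O₄] = (0.0372)² / (3.69×10⁻⁴) = 3.75
ΔG = RT ln(Q/K) = (8.314 J mol⁻¹ K⁻¹)(375 K) × ln(3.75/0.534)
   = (3.118 kJ/mol)(1.949) = 6.08 kJ/mol
ΔG > 0, so the forward reaction is non-spontaneous (proceeds in reverse).

ΔG = 6.08 kJ/mol; the forward reaction is non-spontaneous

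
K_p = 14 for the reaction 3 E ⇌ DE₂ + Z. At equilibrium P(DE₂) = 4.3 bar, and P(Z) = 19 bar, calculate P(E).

At equilibrium, K_p = P(DE₂)·P(Z) / P(E)³ = 14.
(4.3)·(19) / (P(E))³ = 14
P(E)³ = 5.84 ⇒ P(E) = 1.8 bar

P(E) = 1.8 bar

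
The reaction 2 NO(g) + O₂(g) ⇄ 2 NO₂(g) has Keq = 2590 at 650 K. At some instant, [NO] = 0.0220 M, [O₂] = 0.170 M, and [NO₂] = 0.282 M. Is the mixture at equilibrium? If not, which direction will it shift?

no; Q < K, reaction proceeds forward

Q = [NO₂]² / ([NO]²·[O₂]) = (0.282)² / ((0.0220)²·(0.170)) = 967
Q = 967 < Keq = 2590: net forward reaction.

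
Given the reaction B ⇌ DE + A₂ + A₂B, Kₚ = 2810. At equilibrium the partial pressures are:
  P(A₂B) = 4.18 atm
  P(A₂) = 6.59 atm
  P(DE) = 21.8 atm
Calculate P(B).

At equilibrium, Kₚ = P(DE)·P(A₂)·P(A₂B) / P(B) = 2810.
(21.8)·(6.59)·(4.18) / (P(B)) = 2810
P(B) = 0.214 atm

P(B) = 0.214 atm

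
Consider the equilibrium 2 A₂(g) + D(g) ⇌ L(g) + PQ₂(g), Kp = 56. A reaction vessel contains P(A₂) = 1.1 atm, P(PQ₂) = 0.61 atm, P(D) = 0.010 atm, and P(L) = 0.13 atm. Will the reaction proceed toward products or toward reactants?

in the forward direction

Qp = P(L)·P(PQ₂) / (P(A₂)²·P(D)) = (0.13)·(0.61) / ((1.1)²·(0.010)) = 6.6
Qp = 6.6 < Kp = 56, so the forward reaction proceeds.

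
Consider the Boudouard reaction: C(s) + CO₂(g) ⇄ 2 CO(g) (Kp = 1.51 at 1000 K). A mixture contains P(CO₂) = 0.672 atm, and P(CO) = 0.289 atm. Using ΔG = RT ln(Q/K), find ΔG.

ΔG = -20.8 kJ/mol

(C is a pure solid — omitted from Qp.)
Qp = P(CO)² / P(CO₂) = (0.289)² / (0.672) = 0.124
ΔG = RT ln(Qp/Kp) = (8.314 J mol⁻¹ K⁻¹)(1000 K) × ln(0.124/1.51)
   = (8.314 kJ/mol)(-2.500) = -20.8 kJ/mol
ΔG < 0, so the forward reaction is spontaneous (proceeds forward).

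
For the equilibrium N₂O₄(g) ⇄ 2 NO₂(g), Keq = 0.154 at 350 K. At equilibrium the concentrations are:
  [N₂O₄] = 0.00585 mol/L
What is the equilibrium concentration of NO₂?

[NO₂] = 0.0300 mol/L

At equilibrium, Keq = [NO₂]² / [N₂O₄] = 0.154.
([NO₂])² / (0.00585) = 0.154
[NO₂]² = 9.01e-4 ⇒ [NO₂] = 0.0300 mol/L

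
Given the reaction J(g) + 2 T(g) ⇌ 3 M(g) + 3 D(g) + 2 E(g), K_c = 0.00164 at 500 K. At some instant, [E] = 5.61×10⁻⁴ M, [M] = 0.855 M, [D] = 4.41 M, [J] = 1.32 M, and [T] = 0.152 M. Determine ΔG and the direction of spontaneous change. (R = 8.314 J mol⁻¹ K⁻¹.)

Q_c = [M]³·[D]³·[E]² / ([J]·[T]²) = (0.855)³·(4.41)³·(5.61×10⁻⁴)² / ((1.32)·(0.152)²) = 5.53×10⁻⁴
ΔG = RT ln(Q_c/K_c) = (8.314 J mol⁻¹ K⁻¹)(500 K) × ln(5.53×10⁻⁴/0.00164)
   = (4.157 kJ/mol)(-1.087) = -4.52 kJ/mol
ΔG < 0, so the forward reaction is spontaneous (proceeds forward).

ΔG = -4.52 kJ/mol; the forward reaction is spontaneous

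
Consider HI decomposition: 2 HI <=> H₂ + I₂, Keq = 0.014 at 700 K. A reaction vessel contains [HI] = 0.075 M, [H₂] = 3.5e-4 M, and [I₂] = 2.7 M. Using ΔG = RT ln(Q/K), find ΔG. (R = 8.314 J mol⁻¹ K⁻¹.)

Q = [H₂]·[I₂] / [HI]² = (3.5e-4)·(2.7) / (0.075)² = 0.168
ΔG = RT ln(Q/Keq) = (8.314 J mol⁻¹ K⁻¹)(700 K) × ln(0.168/0.014)
   = (5.820 kJ/mol)(2.485) = 14.5 kJ/mol
ΔG > 0, so the forward reaction is non-spontaneous (proceeds in reverse).

ΔG = 14.5 kJ/mol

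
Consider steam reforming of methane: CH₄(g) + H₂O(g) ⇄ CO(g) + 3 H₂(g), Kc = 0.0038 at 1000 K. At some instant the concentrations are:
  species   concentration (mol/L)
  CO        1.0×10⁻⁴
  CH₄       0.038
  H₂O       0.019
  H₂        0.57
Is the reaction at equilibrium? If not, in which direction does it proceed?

toward reactants

Qc = [CO]·[H₂]³ / ([CH₄]·[H₂O]) = (1.0×10⁻⁴)·(0.57)³ / ((0.038)·(0.019)) = 0.026
Qc = 0.026 > Kc = 0.0038, so the reverse reaction proceeds.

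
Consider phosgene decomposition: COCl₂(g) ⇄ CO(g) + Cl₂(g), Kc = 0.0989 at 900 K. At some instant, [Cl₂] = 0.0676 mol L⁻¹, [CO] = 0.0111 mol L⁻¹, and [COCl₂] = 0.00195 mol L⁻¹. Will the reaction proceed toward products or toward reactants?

Qc = [CO]·[Cl₂] / [COCl₂] = (0.0111)·(0.0676) / (0.00195) = 0.385
Qc = 0.385 > Kc = 0.0989, so the reverse reaction proceeds.

toward reactants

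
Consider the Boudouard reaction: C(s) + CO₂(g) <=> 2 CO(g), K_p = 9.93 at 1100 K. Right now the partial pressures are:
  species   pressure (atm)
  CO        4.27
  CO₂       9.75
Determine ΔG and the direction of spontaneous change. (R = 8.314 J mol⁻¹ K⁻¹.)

ΔG = -15.3 kJ/mol; the forward reaction is spontaneous

(C is a pure solid — omitted from Q_p.)
Q_p = P(CO)² / P(CO₂) = (4.27)² / (9.75) = 1.87
ΔG = RT ln(Q_p/K_p) = (8.314 J mol⁻¹ K⁻¹)(1100 K) × ln(1.87/9.93)
   = (9.145 kJ/mol)(-1.670) = -15.3 kJ/mol
ΔG < 0, so the forward reaction is spontaneous (proceeds forward).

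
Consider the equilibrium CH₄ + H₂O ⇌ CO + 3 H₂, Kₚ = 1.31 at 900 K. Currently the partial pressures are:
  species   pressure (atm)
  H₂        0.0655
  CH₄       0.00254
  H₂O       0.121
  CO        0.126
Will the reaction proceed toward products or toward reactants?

forward (toward products)

Qₚ = P(CO)·P(H₂)³ / (P(CH₄)·P(H₂O)) = (0.126)·(0.0655)³ / ((0.00254)·(0.121)) = 0.115
Qₚ = 0.115 < Kₚ = 1.31, so the forward reaction proceeds.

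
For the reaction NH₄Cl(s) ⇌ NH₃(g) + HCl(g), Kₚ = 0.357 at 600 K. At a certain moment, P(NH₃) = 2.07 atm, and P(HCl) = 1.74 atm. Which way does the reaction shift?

reverse (toward reactants)

(NH₄Cl is a pure solid — omitted from Qₚ.)
Qₚ = P(NH₃)·P(HCl) = (2.07)·(1.74) = 3.60
Qₚ = 3.60 > Kₚ = 0.357, so the reverse reaction proceeds.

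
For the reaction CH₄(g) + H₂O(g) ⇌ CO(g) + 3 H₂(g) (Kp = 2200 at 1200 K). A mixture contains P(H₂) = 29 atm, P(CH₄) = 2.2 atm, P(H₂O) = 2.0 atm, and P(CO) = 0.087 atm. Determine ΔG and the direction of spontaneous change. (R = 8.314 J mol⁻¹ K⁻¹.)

Qp = P(CO)·P(H₂)³ / (P(CH₄)·P(H₂O)) = (0.087)·(29)³ / ((2.2)·(2.0)) = 482
ΔG = RT ln(Qp/Kp) = (8.314 J mol⁻¹ K⁻¹)(1200 K) × ln(482/2200)
   = (9.977 kJ/mol)(-1.518) = -15.1 kJ/mol
ΔG < 0, so the forward reaction is spontaneous (proceeds forward).

ΔG = -15.1 kJ/mol; the forward reaction is spontaneous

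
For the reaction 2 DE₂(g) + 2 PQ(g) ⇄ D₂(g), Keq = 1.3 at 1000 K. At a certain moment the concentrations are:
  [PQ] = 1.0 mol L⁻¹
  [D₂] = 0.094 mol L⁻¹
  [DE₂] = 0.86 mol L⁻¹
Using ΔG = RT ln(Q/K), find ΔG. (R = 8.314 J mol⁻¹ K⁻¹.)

ΔG = -19.3 kJ/mol

Q = [D₂] / ([DE₂]²·[PQ]²) = (0.094) / ((0.86)²·(1.0)²) = 0.127
ΔG = RT ln(Q/Keq) = (8.314 J mol⁻¹ K⁻¹)(1000 K) × ln(0.127/1.3)
   = (8.314 kJ/mol)(-2.326) = -19.3 kJ/mol
ΔG < 0, so the forward reaction is spontaneous (proceeds forward).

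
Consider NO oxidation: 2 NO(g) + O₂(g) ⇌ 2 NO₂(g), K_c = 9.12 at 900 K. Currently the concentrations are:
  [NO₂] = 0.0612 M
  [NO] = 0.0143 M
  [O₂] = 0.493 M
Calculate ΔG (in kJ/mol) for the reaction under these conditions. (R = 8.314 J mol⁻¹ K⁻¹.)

ΔG = 10.5 kJ/mol

Q_c = [NO₂]² / ([NO]²·[O₂]) = (0.0612)² / ((0.0143)²·(0.493)) = 37.2
ΔG = RT ln(Q_c/K_c) = (8.314 J mol⁻¹ K⁻¹)(900 K) × ln(37.2/9.12)
   = (7.483 kJ/mol)(1.406) = 10.5 kJ/mol
ΔG > 0, so the forward reaction is non-spontaneous (proceeds in reverse).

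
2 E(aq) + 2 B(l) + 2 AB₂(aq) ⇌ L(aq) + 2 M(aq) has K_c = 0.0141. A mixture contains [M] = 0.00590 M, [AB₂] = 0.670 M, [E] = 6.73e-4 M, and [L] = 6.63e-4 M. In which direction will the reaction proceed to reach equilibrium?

reverse (toward reactants)

(B is a pure liquid — omitted from Q_c.)
Q_c = [L]·[M]² / ([E]²·[AB₂]²) = (6.63e-4)·(0.00590)² / ((6.73e-4)²·(0.670)²) = 0.114
Q_c = 0.114 > K_c = 0.0141, so the reverse reaction proceeds.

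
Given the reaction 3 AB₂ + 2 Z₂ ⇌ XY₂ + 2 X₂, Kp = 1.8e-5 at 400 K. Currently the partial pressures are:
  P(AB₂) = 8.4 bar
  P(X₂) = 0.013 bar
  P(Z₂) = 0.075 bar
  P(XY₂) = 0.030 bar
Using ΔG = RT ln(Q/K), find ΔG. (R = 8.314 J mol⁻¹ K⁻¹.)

ΔG = -8.22 kJ/mol

Qp = P(XY₂)·P(X₂)² / (P(AB₂)³·P(Z₂)²) = (0.030)·(0.013)² / ((8.4)³·(0.075)²) = 1.52e-6
ΔG = RT ln(Qp/Kp) = (8.314 J mol⁻¹ K⁻¹)(400 K) × ln(1.52e-6/1.8e-5)
   = (3.326 kJ/mol)(-2.472) = -8.22 kJ/mol
ΔG < 0, so the forward reaction is spontaneous (proceeds forward).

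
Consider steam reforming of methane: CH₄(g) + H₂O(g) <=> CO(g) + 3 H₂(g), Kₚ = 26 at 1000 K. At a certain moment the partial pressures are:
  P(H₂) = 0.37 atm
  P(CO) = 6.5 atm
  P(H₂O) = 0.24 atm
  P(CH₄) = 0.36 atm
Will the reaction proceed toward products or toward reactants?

forward (toward products)

Qₚ = P(CO)·P(H₂)³ / (P(CH₄)·P(H₂O)) = (6.5)·(0.37)³ / ((0.36)·(0.24)) = 3.8
Qₚ = 3.8 < Kₚ = 26, so the forward reaction proceeds.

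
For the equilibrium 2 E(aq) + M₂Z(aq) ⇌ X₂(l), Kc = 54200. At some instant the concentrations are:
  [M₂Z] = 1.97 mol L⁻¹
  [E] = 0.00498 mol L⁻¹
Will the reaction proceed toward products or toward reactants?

(X₂ is a pure liquid — omitted from Qc.)
Qc = 1 / ([E]²·[M₂Z]) = 1 / ((0.00498)²·(1.97)) = 20500
Qc = 20500 < Kc = 54200, so the forward reaction proceeds.

to the right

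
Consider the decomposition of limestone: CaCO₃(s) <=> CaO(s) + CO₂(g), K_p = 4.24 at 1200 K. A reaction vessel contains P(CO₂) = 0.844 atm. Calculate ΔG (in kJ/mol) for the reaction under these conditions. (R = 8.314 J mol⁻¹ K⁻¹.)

ΔG = -16.1 kJ/mol

(CaCO₃, CaO are pure solids — omitted from Q_p.)
Q_p = P(CO₂) = 0.844
ΔG = RT ln(Q_p/K_p) = (8.314 J mol⁻¹ K⁻¹)(1200 K) × ln(0.844/4.24)
   = (9.977 kJ/mol)(-1.614) = -16.1 kJ/mol
ΔG < 0, so the forward reaction is spontaneous (proceeds forward).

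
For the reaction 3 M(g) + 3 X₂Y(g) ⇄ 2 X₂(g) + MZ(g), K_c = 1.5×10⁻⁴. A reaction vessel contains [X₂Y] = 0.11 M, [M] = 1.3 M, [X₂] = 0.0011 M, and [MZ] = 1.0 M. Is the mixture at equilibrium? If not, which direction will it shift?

no; Q > K, reaction proceeds in reverse

Q_c = [X₂]²·[MZ] / ([M]³·[X₂Y]³) = (0.0011)²·(1.0) / ((1.3)³·(0.11)³) = 4.1×10⁻⁴
Q_c = 4.1×10⁻⁴ > K_c = 1.5×10⁻⁴: net reverse reaction.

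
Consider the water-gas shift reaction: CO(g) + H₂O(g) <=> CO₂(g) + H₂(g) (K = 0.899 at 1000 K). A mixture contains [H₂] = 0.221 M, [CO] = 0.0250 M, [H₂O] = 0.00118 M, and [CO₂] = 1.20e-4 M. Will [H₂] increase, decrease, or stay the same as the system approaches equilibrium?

stay the same

Q = [CO₂]·[H₂] / ([CO]·[H₂O]) = (1.20e-4)·(0.221) / ((0.0250)·(0.00118)) = 0.899
Q = 0.899 = K; the system is at equilibrium.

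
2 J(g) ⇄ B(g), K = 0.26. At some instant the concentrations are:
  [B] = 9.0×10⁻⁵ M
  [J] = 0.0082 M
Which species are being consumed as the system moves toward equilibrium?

Q = [B] / [J]² = (9.0×10⁻⁵) / (0.0082)² = 1.3
Q = 1.3 > K = 0.26: net reverse reaction.

B (products)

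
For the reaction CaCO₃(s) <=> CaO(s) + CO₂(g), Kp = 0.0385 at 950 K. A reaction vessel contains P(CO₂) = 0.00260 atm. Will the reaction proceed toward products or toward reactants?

forward (toward products)

(CaCO₃, CaO are pure solids — omitted from Qp.)
Qp = P(CO₂) = 0.00260
Qp = 0.00260 < Kp = 0.0385, so the forward reaction proceeds.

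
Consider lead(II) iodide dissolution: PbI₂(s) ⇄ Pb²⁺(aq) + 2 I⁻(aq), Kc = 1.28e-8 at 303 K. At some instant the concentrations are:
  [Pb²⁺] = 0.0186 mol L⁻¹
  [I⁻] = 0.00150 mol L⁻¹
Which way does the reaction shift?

to the left

(PbI₂ is a pure solid — omitted from Qc.)
Qc = [Pb²⁺]·[I⁻]² = (0.0186)·(0.00150)² = 4.19e-8
Qc = 4.19e-8 > Kc = 1.28e-8, so the reverse reaction proceeds.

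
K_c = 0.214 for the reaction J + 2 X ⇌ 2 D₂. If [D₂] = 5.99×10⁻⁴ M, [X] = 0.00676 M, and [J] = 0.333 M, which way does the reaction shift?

toward products

Q_c = [D₂]² / ([J]·[X]²) = (5.99×10⁻⁴)² / ((0.333)·(0.00676)²) = 0.0236
Q_c = 0.0236 < K_c = 0.214, so the forward reaction proceeds.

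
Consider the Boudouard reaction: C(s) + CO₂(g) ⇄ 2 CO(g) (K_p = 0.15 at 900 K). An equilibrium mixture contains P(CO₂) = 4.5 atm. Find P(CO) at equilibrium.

P(CO) = 0.82 atm

(C is a pure solid — omitted from K_p.)
At equilibrium, K_p = P(CO)² / P(CO₂) = 0.15.
(P(CO))² / (4.5) = 0.15
P(CO)² = 0.675 ⇒ P(CO) = 0.82 atm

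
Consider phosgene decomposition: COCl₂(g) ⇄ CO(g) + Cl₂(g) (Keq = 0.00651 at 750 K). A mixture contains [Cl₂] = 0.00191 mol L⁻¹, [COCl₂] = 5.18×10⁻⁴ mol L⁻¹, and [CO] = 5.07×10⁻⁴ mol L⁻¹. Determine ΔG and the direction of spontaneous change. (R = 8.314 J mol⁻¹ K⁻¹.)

ΔG = -7.78 kJ/mol; the forward reaction is spontaneous

Q = [CO]·[Cl₂] / [COCl₂] = (5.07×10⁻⁴)·(0.00191) / (5.18×10⁻⁴) = 0.00187
ΔG = RT ln(Q/Keq) = (8.314 J mol⁻¹ K⁻¹)(750 K) × ln(0.00187/0.00651)
   = (6.236 kJ/mol)(-1.247) = -7.78 kJ/mol
ΔG < 0, so the forward reaction is spontaneous (proceeds forward).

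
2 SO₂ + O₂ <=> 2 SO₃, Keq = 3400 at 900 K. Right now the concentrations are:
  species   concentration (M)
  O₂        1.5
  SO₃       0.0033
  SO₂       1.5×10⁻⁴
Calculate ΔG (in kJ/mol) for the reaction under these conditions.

Q = [SO₃]² / ([SO₂]²·[O₂]) = (0.0033)² / ((1.5×10⁻⁴)²·(1.5)) = 323
ΔG = RT ln(Q/Keq) = (8.314 J mol⁻¹ K⁻¹)(900 K) × ln(323/3400)
   = (7.483 kJ/mol)(-2.354) = -17.6 kJ/mol
ΔG < 0, so the forward reaction is spontaneous (proceeds forward).

ΔG = -17.6 kJ/mol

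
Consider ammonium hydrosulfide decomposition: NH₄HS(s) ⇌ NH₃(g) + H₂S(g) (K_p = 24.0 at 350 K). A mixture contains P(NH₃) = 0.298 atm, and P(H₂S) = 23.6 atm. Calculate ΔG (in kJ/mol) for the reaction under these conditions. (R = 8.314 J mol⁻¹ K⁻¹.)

(NH₄HS is a pure solid — omitted from Q_p.)
Q_p = P(NH₃)·P(H₂S) = (0.298)·(23.6) = 7.03
ΔG = RT ln(Q_p/K_p) = (8.314 J mol⁻¹ K⁻¹)(350 K) × ln(7.03/24.0)
   = (2.910 kJ/mol)(-1.228) = -3.57 kJ/mol
ΔG < 0, so the forward reaction is spontaneous (proceeds forward).

ΔG = -3.57 kJ/mol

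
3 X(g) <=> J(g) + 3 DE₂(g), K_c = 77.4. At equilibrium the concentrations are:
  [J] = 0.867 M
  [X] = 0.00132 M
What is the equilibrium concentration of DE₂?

[DE₂] = 0.00590 M

At equilibrium, K_c = [J]·[DE₂]³ / [X]³ = 77.4.
(0.867)·([DE₂])³ / (0.00132)³ = 77.4
[DE₂]³ = 2.05e-7 ⇒ [DE₂] = 0.00590 M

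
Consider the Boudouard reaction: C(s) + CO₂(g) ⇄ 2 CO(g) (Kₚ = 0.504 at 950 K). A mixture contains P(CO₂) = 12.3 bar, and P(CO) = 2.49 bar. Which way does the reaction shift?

(C is a pure solid — omitted from Qₚ.)
Qₚ = P(CO)² / P(CO₂) = (2.49)² / (12.3) = 0.504
Qₚ = 0.504 = Kₚ, so the system is already at equilibrium.

no net change (already at equilibrium)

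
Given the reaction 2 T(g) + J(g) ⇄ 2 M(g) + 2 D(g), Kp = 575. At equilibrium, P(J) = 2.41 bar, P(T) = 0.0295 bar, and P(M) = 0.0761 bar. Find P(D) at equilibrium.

P(D) = 14.4 bar

At equilibrium, Kp = P(M)²·P(D)² / (P(T)²·P(J)) = 575.
(0.0761)²·(P(D))² / ((0.0295)²·(2.41)) = 575
P(D)² = 208 ⇒ P(D) = 14.4 bar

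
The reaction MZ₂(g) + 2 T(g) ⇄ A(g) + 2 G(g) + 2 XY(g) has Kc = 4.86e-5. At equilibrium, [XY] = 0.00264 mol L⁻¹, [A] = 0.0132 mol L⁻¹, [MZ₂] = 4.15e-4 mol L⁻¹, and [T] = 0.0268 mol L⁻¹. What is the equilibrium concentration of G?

[G] = 0.0125 mol L⁻¹

At equilibrium, Kc = [A]·[G]²·[XY]² / ([MZ₂]·[T]²) = 4.86e-5.
(0.0132)·([G])²·(0.00264)² / ((4.15e-4)·(0.0268)²) = 4.86e-5
[G]² = 1.57e-4 ⇒ [G] = 0.0125 mol L⁻¹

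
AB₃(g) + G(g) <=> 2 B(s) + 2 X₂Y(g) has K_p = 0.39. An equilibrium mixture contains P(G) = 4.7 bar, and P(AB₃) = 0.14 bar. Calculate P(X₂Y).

(B is a pure solid — omitted from K_p.)
At equilibrium, K_p = P(X₂Y)² / (P(AB₃)·P(G)) = 0.39.
(P(X₂Y))² / ((0.14)·(4.7)) = 0.39
P(X₂Y)² = 0.257 ⇒ P(X₂Y) = 0.51 bar

P(X₂Y) = 0.51 bar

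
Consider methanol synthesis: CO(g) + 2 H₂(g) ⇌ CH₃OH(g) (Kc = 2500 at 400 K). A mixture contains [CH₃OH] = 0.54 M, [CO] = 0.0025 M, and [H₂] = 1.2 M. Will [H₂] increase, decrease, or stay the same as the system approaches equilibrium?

decrease

Qc = [CH₃OH] / ([CO]·[H₂]²) = (0.54) / ((0.0025)·(1.2)²) = 150
Qc = 150 < Kc = 2500: net forward reaction.
H₂ is a reactant, so it decreases.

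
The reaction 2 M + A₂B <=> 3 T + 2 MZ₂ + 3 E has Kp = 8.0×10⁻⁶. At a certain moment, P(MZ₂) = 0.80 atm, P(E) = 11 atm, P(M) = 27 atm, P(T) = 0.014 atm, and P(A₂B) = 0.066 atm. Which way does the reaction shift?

to the left

Qp = P(T)³·P(MZ₂)²·P(E)³ / (P(M)²·P(A₂B)) = (0.014)³·(0.80)²·(11)³ / ((27)²·(0.066)) = 4.9×10⁻⁵
Qp = 4.9×10⁻⁵ > Kp = 8.0×10⁻⁶, so the reverse reaction proceeds.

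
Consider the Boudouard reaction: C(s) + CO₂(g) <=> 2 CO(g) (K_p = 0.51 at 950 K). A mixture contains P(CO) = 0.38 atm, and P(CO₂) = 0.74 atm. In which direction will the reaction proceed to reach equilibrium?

(C is a pure solid — omitted from Q_p.)
Q_p = P(CO)² / P(CO₂) = (0.38)² / (0.74) = 0.20
Q_p = 0.20 < K_p = 0.51, so the forward reaction proceeds.

in the forward direction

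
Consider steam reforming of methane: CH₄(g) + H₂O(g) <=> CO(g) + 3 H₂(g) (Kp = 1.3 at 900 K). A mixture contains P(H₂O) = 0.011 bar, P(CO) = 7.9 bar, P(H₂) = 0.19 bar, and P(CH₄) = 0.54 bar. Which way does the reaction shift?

Qp = P(CO)·P(H₂)³ / (P(CH₄)·P(H₂O)) = (7.9)·(0.19)³ / ((0.54)·(0.011)) = 9.1
Qp = 9.1 > Kp = 1.3, so the reverse reaction proceeds.

reverse (toward reactants)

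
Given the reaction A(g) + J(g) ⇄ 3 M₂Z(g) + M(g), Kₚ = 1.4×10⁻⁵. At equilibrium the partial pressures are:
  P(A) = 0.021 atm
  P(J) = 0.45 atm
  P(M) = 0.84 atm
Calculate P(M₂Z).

P(M₂Z) = 0.0054 atm

At equilibrium, Kₚ = P(M₂Z)³·P(M) / (P(A)·P(J)) = 1.4×10⁻⁵.
(P(M₂Z))³·(0.84) / ((0.021)·(0.45)) = 1.4×10⁻⁵
P(M₂Z)³ = 1.58×10⁻⁷ ⇒ P(M₂Z) = 0.0054 atm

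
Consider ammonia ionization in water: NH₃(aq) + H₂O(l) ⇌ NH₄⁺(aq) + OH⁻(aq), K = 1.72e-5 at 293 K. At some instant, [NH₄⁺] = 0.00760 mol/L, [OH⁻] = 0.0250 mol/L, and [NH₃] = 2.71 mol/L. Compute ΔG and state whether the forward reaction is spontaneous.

ΔG = 3.42 kJ/mol; the forward reaction is non-spontaneous

(H₂O is a pure liquid — omitted from Q.)
Q = [NH₄⁺]·[OH⁻] / [NH₃] = (0.00760)·(0.0250) / (2.71) = 7.01e-5
ΔG = RT ln(Q/K) = (8.314 J mol⁻¹ K⁻¹)(293 K) × ln(7.01e-5/1.72e-5)
   = (2.436 kJ/mol)(1.405) = 3.42 kJ/mol
ΔG > 0, so the forward reaction is non-spontaneous (proceeds in reverse).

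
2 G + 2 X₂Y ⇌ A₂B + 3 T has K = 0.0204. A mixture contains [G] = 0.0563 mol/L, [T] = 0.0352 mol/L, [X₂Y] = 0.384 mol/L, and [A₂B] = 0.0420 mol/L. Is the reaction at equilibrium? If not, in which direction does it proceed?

Q = [A₂B]·[T]³ / ([G]²·[X₂Y]²) = (0.0420)·(0.0352)³ / ((0.0563)²·(0.384)²) = 0.00392
Q = 0.00392 < K = 0.0204, so the forward reaction proceeds.

forward (toward products)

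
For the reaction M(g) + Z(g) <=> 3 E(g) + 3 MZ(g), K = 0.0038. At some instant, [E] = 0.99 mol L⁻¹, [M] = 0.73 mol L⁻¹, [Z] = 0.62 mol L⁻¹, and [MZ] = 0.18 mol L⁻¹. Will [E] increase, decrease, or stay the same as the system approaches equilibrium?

Q = [E]³·[MZ]³ / ([M]·[Z]) = (0.99)³·(0.18)³ / ((0.73)·(0.62)) = 0.013
Q = 0.013 > K = 0.0038: net reverse reaction.
E is a product, so it decreases.

decrease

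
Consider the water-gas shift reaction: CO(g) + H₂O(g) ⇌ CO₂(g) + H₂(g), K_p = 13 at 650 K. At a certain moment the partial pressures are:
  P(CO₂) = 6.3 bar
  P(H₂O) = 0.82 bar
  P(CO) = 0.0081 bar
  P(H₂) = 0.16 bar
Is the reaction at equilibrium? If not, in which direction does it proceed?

toward reactants

Q_p = P(CO₂)·P(H₂) / (P(CO)·P(H₂O)) = (6.3)·(0.16) / ((0.0081)·(0.82)) = 150
Q_p = 150 > K_p = 13, so the reverse reaction proceeds.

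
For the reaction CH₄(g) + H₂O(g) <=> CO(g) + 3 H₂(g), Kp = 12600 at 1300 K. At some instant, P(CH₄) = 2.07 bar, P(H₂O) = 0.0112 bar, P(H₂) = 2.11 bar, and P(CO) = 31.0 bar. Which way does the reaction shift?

at equilibrium

Qp = P(CO)·P(H₂)³ / (P(CH₄)·P(H₂O)) = (31.0)·(2.11)³ / ((2.07)·(0.0112)) = 12600
Qp = 12600 = Kp, so the system is already at equilibrium.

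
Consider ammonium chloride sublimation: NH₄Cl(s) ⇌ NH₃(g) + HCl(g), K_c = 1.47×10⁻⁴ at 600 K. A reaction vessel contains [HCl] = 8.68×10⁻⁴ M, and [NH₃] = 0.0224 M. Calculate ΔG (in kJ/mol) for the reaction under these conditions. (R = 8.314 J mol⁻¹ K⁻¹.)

ΔG = -10.1 kJ/mol

(NH₄Cl is a pure solid — omitted from Q_c.)
Q_c = [NH₃]·[HCl] = (0.0224)·(8.68×10⁻⁴) = 1.94×10⁻⁵
ΔG = RT ln(Q_c/K_c) = (8.314 J mol⁻¹ K⁻¹)(600 K) × ln(1.94×10⁻⁵/1.47×10⁻⁴)
   = (4.988 kJ/mol)(-2.025) = -10.1 kJ/mol
ΔG < 0, so the forward reaction is spontaneous (proceeds forward).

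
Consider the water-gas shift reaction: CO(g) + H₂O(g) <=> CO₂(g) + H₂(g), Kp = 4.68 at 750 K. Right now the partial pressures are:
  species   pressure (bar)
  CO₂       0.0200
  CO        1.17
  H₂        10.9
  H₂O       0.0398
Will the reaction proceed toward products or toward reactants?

at equilibrium

Qp = P(CO₂)·P(H₂) / (P(CO)·P(H₂O)) = (0.0200)·(10.9) / ((1.17)·(0.0398)) = 4.68
Qp = 4.68 = Kp, so the system is already at equilibrium.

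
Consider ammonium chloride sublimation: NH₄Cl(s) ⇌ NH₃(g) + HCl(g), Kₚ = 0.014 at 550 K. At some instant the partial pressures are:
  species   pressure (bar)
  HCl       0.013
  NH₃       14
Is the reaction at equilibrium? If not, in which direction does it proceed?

(NH₄Cl is a pure solid — omitted from Qₚ.)
Qₚ = P(NH₃)·P(HCl) = (14)·(0.013) = 0.18
Qₚ = 0.18 > Kₚ = 0.014, so the reverse reaction proceeds.

toward reactants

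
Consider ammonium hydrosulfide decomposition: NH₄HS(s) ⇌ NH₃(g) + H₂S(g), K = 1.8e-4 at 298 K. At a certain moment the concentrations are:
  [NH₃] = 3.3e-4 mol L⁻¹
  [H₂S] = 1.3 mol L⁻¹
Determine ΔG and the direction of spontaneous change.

(NH₄HS is a pure solid — omitted from Q.)
Q = [NH₃]·[H₂S] = (3.3e-4)·(1.3) = 4.29e-4
ΔG = RT ln(Q/K) = (8.314 J mol⁻¹ K⁻¹)(298 K) × ln(4.29e-4/1.8e-4)
   = (2.478 kJ/mol)(0.8685) = 2.15 kJ/mol
ΔG > 0, so the forward reaction is non-spontaneous (proceeds in reverse).

ΔG = 2.15 kJ/mol; the forward reaction is non-spontaneous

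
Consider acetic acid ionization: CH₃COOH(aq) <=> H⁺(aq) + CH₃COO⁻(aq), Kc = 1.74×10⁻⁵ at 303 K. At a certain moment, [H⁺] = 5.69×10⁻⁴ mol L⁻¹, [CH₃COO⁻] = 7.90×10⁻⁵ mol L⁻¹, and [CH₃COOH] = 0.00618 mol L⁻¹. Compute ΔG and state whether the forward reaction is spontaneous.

ΔG = -2.20 kJ/mol; the forward reaction is spontaneous

Qc = [H⁺]·[CH₃COO⁻] / [CH₃COOH] = (5.69×10⁻⁴)·(7.90×10⁻⁵) / (0.00618) = 7.27×10⁻⁶
ΔG = RT ln(Qc/Kc) = (8.314 J mol⁻¹ K⁻¹)(303 K) × ln(7.27×10⁻⁶/1.74×10⁻⁵)
   = (2.519 kJ/mol)(-0.8727) = -2.20 kJ/mol
ΔG < 0, so the forward reaction is spontaneous (proceeds forward).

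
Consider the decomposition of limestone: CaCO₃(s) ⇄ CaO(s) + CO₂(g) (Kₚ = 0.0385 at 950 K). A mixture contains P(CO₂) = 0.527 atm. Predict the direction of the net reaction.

(CaCO₃, CaO are pure solids — omitted from Qₚ.)
Qₚ = P(CO₂) = 0.527
Qₚ = 0.527 > Kₚ = 0.0385, so the reverse reaction proceeds.

in the reverse direction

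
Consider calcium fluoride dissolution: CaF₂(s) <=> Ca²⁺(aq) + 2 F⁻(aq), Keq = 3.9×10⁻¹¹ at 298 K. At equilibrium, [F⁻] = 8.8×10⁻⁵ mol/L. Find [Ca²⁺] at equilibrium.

[Ca²⁺] = 0.0050 mol/L

(CaF₂ is a pure solid — omitted from Keq.)
At equilibrium, Keq = [Ca²⁺]·[F⁻]² = 3.9×10⁻¹¹.
([Ca²⁺])·(8.8×10⁻⁵)² = 3.9×10⁻¹¹
[Ca²⁺] = 0.00504 = 0.0050 mol/L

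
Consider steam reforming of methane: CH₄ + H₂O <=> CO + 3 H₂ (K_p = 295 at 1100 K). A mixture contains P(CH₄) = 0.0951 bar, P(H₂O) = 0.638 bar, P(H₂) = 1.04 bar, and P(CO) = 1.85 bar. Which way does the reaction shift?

Q_p = P(CO)·P(H₂)³ / (P(CH₄)·P(H₂O)) = (1.85)·(1.04)³ / ((0.0951)·(0.638)) = 34.3
Q_p = 34.3 < K_p = 295, so the forward reaction proceeds.

in the forward direction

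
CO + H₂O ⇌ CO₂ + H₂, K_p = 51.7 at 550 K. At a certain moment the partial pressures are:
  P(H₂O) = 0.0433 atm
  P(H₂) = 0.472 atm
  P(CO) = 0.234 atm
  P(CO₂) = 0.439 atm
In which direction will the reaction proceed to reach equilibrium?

Q_p = P(CO₂)·P(H₂) / (P(CO)·P(H₂O)) = (0.439)·(0.472) / ((0.234)·(0.0433)) = 20.5
Q_p = 20.5 < K_p = 51.7, so the forward reaction proceeds.

toward products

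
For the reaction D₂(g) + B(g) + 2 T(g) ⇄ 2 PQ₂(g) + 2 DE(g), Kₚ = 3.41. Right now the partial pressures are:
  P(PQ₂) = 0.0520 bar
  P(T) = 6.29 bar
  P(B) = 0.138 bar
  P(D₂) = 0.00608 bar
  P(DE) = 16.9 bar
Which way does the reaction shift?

to the left

Qₚ = P(PQ₂)²·P(DE)² / (P(D₂)·P(B)·P(T)²) = (0.0520)²·(16.9)² / ((0.00608)·(0.138)·(6.29)²) = 23.3
Qₚ = 23.3 > Kₚ = 3.41, so the reverse reaction proceeds.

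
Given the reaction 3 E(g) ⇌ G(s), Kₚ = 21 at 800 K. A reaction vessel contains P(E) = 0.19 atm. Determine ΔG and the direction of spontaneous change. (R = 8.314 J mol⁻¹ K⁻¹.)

ΔG = 12.9 kJ/mol; the forward reaction is non-spontaneous

(G is a pure solid — omitted from Qₚ.)
Qₚ = 1 / P(E)³ = 1 / (0.19)³ = 146
ΔG = RT ln(Qₚ/Kₚ) = (8.314 J mol⁻¹ K⁻¹)(800 K) × ln(146/21)
   = (6.651 kJ/mol)(1.939) = 12.9 kJ/mol
ΔG > 0, so the forward reaction is non-spontaneous (proceeds in reverse).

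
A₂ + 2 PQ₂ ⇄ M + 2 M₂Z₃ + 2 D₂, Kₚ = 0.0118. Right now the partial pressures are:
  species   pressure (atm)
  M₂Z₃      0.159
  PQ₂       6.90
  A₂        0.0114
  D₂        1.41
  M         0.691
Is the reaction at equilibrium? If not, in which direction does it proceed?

to the left

Qₚ = P(M)·P(M₂Z₃)²·P(D₂)² / (P(A₂)·P(PQ₂)²) = (0.691)·(0.159)²·(1.41)² / ((0.0114)·(6.90)²) = 0.0640
Qₚ = 0.0640 > Kₚ = 0.0118, so the reverse reaction proceeds.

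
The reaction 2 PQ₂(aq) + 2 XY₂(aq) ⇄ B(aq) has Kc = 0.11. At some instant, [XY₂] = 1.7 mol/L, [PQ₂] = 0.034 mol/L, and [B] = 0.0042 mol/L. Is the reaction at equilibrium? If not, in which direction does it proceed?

in the reverse direction

Qc = [B] / ([PQ₂]²·[XY₂]²) = (0.0042) / ((0.034)²·(1.7)²) = 1.3
Qc = 1.3 > Kc = 0.11, so the reverse reaction proceeds.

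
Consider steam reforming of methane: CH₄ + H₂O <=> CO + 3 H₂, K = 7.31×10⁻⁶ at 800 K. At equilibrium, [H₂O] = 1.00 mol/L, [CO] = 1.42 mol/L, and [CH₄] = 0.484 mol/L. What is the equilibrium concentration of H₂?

At equilibrium, K = [CO]·[H₂]³ / ([CH₄]·[H₂O]) = 7.31×10⁻⁶.
(1.42)·([H₂])³ / ((0.484)·(1.00)) = 7.31×10⁻⁶
[H₂]³ = 2.49×10⁻⁶ ⇒ [H₂] = 0.0136 mol/L

[H₂] = 0.0136 mol/L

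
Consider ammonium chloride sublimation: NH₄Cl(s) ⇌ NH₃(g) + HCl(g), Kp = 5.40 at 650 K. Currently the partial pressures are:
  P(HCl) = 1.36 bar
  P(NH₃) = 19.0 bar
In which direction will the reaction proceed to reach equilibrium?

reverse (toward reactants)

(NH₄Cl is a pure solid — omitted from Qp.)
Qp = P(NH₃)·P(HCl) = (19.0)·(1.36) = 25.8
Qp = 25.8 > Kp = 5.40, so the reverse reaction proceeds.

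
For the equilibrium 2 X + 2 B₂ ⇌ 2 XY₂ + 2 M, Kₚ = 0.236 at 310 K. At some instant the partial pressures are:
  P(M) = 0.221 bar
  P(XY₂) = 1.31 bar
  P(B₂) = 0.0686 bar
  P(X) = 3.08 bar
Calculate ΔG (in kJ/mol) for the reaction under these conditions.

ΔG = 5.35 kJ/mol

Qₚ = P(XY₂)²·P(M)² / (P(X)²·P(B₂)²) = (1.31)²·(0.221)² / ((3.08)²·(0.0686)²) = 1.88
ΔG = RT ln(Qₚ/Kₚ) = (8.314 J mol⁻¹ K⁻¹)(310 K) × ln(1.88/0.236)
   = (2.577 kJ/mol)(2.075) = 5.35 kJ/mol
ΔG > 0, so the forward reaction is non-spontaneous (proceeds in reverse).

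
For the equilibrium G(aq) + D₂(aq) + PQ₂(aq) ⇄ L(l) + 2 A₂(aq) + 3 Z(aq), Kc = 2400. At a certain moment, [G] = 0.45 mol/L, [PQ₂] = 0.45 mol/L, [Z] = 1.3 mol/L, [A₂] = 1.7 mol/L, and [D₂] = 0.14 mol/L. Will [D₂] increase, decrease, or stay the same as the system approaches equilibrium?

decrease

(L is a pure liquid — omitted from Qc.)
Qc = [A₂]²·[Z]³ / ([G]·[D₂]·[PQ₂]) = (1.7)²·(1.3)³ / ((0.45)·(0.14)·(0.45)) = 220
Qc = 220 < Kc = 2400: net forward reaction.
D₂ is a reactant, so it decreases.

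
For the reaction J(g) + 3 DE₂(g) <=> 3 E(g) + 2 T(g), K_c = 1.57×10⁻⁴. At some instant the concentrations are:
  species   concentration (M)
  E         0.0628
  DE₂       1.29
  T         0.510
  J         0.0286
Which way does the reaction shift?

Q_c = [E]³·[T]² / ([J]·[DE₂]³) = (0.0628)³·(0.510)² / ((0.0286)·(1.29)³) = 0.00105
Q_c = 0.00105 > K_c = 1.57×10⁻⁴, so the reverse reaction proceeds.

to the left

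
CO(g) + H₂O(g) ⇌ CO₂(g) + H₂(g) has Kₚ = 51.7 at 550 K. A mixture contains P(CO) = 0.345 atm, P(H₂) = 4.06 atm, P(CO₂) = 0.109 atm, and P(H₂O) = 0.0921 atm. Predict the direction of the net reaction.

Qₚ = P(CO₂)·P(H₂) / (P(CO)·P(H₂O)) = (0.109)·(4.06) / ((0.345)·(0.0921)) = 13.9
Qₚ = 13.9 < Kₚ = 51.7, so the forward reaction proceeds.

to the right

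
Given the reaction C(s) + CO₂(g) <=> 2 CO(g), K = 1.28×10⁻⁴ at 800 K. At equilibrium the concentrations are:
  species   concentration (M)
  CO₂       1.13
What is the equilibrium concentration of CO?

[CO] = 0.0120 M

(C is a pure solid — omitted from K.)
At equilibrium, K = [CO]² / [CO₂] = 1.28×10⁻⁴.
([CO])² / (1.13) = 1.28×10⁻⁴
[CO]² = 1.45×10⁻⁴ ⇒ [CO] = 0.0120 M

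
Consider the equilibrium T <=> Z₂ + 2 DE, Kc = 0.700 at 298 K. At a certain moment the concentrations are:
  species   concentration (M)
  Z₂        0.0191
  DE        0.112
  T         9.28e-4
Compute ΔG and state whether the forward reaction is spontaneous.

ΔG = -2.47 kJ/mol; the forward reaction is spontaneous

Qc = [Z₂]·[DE]² / [T] = (0.0191)·(0.112)² / (9.28e-4) = 0.258
ΔG = RT ln(Qc/Kc) = (8.314 J mol⁻¹ K⁻¹)(298 K) × ln(0.258/0.700)
   = (2.478 kJ/mol)(-0.9981) = -2.47 kJ/mol
ΔG < 0, so the forward reaction is spontaneous (proceeds forward).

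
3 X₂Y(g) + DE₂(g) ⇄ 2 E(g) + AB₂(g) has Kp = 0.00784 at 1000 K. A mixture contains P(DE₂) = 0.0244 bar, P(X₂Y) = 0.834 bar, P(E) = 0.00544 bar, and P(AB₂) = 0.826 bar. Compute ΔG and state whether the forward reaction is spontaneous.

Qp = P(E)²·P(AB₂) / (P(X₂Y)³·P(DE₂)) = (0.00544)²·(0.826) / ((0.834)³·(0.0244)) = 0.00173
ΔG = RT ln(Qp/Kp) = (8.314 J mol⁻¹ K⁻¹)(1000 K) × ln(0.00173/0.00784)
   = (8.314 kJ/mol)(-1.511) = -12.6 kJ/mol
ΔG < 0, so the forward reaction is spontaneous (proceeds forward).

ΔG = -12.6 kJ/mol; the forward reaction is spontaneous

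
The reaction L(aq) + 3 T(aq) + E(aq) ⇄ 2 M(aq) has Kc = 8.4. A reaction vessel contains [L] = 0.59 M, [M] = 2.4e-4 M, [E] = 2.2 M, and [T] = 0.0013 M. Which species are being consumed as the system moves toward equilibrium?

Qc = [M]² / ([L]·[T]³·[E]) = (2.4e-4)² / ((0.59)·(0.0013)³·(2.2)) = 20
Qc = 20 > Kc = 8.4: net reverse reaction.

M (products)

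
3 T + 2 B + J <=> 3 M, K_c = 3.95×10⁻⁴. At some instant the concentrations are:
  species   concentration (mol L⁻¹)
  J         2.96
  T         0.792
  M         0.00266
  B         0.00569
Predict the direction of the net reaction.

no net change (already at equilibrium)

Q_c = [M]³ / ([T]³·[B]²·[J]) = (0.00266)³ / ((0.792)³·(0.00569)²·(2.96)) = 3.95×10⁻⁴
Q_c = 3.95×10⁻⁴ = K_c, so the system is already at equilibrium.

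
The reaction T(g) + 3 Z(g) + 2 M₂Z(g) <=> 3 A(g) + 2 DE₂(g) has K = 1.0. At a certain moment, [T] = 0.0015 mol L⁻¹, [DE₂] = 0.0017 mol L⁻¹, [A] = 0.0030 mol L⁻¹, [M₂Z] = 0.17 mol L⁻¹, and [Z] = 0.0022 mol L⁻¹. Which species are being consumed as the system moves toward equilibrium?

T, Z, M₂Z (reactants)

Q = [A]³·[DE₂]² / ([T]·[Z]³·[M₂Z]²) = (0.0030)³·(0.0017)² / ((0.0015)·(0.0022)³·(0.17)²) = 0.17
Q = 0.17 < K = 1.0: net forward reaction.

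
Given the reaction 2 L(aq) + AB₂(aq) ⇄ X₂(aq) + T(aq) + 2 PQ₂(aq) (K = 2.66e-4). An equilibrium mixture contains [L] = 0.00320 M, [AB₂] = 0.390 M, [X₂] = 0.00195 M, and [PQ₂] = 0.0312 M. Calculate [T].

At equilibrium, K = [X₂]·[T]·[PQ₂]² / ([L]²·[AB₂]) = 2.66e-4.
(0.00195)·([T])·(0.0312)² / ((0.00320)²·(0.390)) = 2.66e-4
[T] = 5.60e-4 M

[T] = 5.60e-4 M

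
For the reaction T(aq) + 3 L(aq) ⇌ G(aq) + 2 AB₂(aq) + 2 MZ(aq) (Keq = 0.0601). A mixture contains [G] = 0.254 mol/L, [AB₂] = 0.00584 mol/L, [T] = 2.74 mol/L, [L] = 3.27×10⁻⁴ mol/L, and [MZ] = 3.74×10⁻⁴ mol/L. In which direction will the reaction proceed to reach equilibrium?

forward (toward products)

Q = [G]·[AB₂]²·[MZ]² / ([T]·[L]³) = (0.254)·(0.00584)²·(3.74×10⁻⁴)² / ((2.74)·(3.27×10⁻⁴)³) = 0.0126
Q = 0.0126 < Keq = 0.0601, so the forward reaction proceeds.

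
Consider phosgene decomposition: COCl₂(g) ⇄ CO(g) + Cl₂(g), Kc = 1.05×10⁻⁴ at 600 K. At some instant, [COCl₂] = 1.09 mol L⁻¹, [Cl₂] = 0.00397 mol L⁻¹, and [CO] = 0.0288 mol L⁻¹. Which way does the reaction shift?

neither direction; the system is at equilibrium

Qc = [CO]·[Cl₂] / [COCl₂] = (0.0288)·(0.00397) / (1.09) = 1.05×10⁻⁴
Qc = 1.05×10⁻⁴ = Kc, so the system is already at equilibrium.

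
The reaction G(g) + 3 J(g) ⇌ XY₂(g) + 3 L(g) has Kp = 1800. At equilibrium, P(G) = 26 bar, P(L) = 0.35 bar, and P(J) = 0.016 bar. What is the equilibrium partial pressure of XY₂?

At equilibrium, Kp = P(XY₂)·P(L)³ / (P(G)·P(J)³) = 1800.
(P(XY₂))·(0.35)³ / ((26)·(0.016)³) = 1800
P(XY₂) = 4.47 = 4.5 bar

P(XY₂) = 4.5 bar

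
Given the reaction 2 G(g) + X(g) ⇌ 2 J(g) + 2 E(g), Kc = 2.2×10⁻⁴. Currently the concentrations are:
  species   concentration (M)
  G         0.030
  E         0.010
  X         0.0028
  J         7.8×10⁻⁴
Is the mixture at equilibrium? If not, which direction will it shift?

Qc = [J]²·[E]² / ([G]²·[X]) = (7.8×10⁻⁴)²·(0.010)² / ((0.030)²·(0.0028)) = 2.4×10⁻⁵
Qc = 2.4×10⁻⁵ < Kc = 2.2×10⁻⁴: net forward reaction.

no; Q < K, reaction proceeds forward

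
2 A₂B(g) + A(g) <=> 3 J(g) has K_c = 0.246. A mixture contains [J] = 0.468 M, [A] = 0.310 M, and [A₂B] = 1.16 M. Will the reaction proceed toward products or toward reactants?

Q_c = [J]³ / ([A₂B]²·[A]) = (0.468)³ / ((1.16)²·(0.310)) = 0.246
Q_c = 0.246 = K_c, so the system is already at equilibrium.

no net change (already at equilibrium)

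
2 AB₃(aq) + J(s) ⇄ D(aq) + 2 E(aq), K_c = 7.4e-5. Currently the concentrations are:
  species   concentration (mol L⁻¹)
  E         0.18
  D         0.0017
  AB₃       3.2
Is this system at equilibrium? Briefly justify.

(J is a pure solid — omitted from Q_c.)
Q_c = [D]·[E]² / [AB₃]² = (0.0017)·(0.18)² / (3.2)² = 5.4e-6
Q_c = 5.4e-6 < K_c = 7.4e-5: net forward reaction.

no; Q < K, reaction proceeds forward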